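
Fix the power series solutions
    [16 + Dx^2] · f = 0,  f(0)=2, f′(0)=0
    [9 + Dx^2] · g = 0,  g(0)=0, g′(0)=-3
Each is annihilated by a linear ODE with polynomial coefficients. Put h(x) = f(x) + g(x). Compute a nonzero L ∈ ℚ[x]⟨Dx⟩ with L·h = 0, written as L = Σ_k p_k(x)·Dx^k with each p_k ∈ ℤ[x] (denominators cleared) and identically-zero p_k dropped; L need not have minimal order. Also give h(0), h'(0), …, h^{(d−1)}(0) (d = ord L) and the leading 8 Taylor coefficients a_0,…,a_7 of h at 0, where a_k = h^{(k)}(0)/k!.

L = 144 + 25·Dx^2 + Dx^4  (order 4).
h: a_k = 2, -3, -16, 9/2, 64/3, -81/40, -512/45, 243/560, …
ICs: h(0) = 2, h′(0) = -3, h′′(0) = -32, h′′′(0) = 27.

f: a_k = 2, 0, -16, 0, 64/3, 0, -512/45, 0, …
g: a_k = 0, -3, 0, 9/2, 0, -81/40, 0, 243/560, …
f+g: L₀ = lclm(L_f,L_g), ord ≤ 2+2.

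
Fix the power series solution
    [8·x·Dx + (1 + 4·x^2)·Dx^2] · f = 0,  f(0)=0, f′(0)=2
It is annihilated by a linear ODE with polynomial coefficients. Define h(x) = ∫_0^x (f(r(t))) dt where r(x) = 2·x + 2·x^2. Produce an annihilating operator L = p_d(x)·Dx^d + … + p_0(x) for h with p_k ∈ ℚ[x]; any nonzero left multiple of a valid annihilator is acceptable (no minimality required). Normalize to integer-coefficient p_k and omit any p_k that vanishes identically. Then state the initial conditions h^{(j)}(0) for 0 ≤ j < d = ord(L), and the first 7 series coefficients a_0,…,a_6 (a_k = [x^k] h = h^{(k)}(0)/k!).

f: a_k = 0, 2, 0, -8/3, 0, 32/5, 0, …
h₀=f(r): pull back L_f along r ⇒ L₀.
h=∫h₀ ⇒ L = L₀·Dx.
L = (-2 + 32·x + 128·x^2 + 192·x^3 + 96·x^4)·Dx^2 + (1 + 2·x + 16·x^2 + 64·x^3 + 80·x^4 + 32·x^5)·Dx^3  (order 3).
h: a_k = 0, 0, 2, 4/3, -16/3, -64/5, 352/15, …
ICs: h(0) = 0, h′(0) = 0, h′′(0) = 4.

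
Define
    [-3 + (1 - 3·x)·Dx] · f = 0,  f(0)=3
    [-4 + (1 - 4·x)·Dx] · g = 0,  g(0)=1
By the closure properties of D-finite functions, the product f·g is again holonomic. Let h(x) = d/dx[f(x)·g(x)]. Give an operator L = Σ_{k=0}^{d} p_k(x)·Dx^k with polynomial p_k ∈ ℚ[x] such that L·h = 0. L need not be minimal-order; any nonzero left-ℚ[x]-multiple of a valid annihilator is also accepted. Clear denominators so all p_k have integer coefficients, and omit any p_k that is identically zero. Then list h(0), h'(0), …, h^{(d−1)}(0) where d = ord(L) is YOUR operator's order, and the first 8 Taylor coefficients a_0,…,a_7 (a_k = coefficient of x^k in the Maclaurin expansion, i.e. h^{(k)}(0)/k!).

f: a_k = 3, 9, 27, 81, 243, 729, 2187, 6561, …
g: a_k = 1, 4, 16, 64, 256, 1024, 4096, 16384, …
f·g: L₀ = L_f ⊗_s L_g, ord ≤ 1·1.
h₀' ⇒ L via d/dx closure of L₀.
L = (74 - 504·x + 864·x^2) + (-7 + 73·x - 252·x^2 + 288·x^3)·Dx  (order 1).
h: a_k = 21, 222, 1575, 9372, 50505, 255546, 1238475, 5819064, …
ICs: h(0) = 21.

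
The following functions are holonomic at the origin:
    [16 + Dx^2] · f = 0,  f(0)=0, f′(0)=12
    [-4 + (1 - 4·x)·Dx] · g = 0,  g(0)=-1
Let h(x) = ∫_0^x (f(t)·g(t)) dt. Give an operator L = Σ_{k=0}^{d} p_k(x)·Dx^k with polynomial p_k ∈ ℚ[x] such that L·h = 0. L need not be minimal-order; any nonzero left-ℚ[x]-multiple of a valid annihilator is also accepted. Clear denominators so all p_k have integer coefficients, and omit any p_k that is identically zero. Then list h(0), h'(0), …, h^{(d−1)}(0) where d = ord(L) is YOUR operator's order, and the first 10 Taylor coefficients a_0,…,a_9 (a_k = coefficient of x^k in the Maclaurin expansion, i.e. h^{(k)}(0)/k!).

L = (-16 + 64·x)·Dx + 8·Dx^2 + (-1 + 4·x)·Dx^3  (order 3).
h: a_k = 0, 0, -6, -16, -40, -128, -6464/15, -51712/35, -542848/105, -17371136/945, …
ICs: h(0) = 0, h′(0) = 0, h′′(0) = -12.

f: a_k = 0, 12, 0, -32, 0, 128/5, 0, -1024/105, 0, 2048/945, …
g: a_k = -1, -4, -16, -64, -256, -1024, -4096, -16384, -65536, -262144, …
f·g: L₀ = L_f ⊗_s L_g, ord ≤ 2·1.
∫: right-multiply L₀ by Dx.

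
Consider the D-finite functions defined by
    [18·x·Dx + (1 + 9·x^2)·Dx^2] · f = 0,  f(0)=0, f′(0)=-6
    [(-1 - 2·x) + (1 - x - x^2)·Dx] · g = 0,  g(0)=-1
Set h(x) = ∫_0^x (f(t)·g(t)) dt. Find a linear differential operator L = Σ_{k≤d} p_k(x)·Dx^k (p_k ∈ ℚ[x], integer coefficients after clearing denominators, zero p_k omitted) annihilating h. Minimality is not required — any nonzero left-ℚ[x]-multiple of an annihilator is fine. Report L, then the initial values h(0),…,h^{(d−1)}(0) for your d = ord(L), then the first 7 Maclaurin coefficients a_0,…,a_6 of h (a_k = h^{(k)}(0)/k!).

f: a_k = 0, -6, 0, 18, 0, -486/5, 0, …
g: a_k = -1, -1, -2, -3, -5, -8, -13, …
h₀=f·g: eliminate ⇒ L₀, order ≤ 2·1.
∫: right-multiply L₀ by Dx.
L = (2 + 18·x + 54·x^2)·Dx + (2 - 14·x + 36·x^2 + 54·x^3)·Dx^2 + (-1 + x - 8·x^2 + 9·x^3 + 9·x^4)·Dx^3  (order 3).
h: a_k = 0, 0, 3, 2, -3/2, 0, 76/5, …
ICs: h(0) = 0, h′(0) = 0, h′′(0) = 6.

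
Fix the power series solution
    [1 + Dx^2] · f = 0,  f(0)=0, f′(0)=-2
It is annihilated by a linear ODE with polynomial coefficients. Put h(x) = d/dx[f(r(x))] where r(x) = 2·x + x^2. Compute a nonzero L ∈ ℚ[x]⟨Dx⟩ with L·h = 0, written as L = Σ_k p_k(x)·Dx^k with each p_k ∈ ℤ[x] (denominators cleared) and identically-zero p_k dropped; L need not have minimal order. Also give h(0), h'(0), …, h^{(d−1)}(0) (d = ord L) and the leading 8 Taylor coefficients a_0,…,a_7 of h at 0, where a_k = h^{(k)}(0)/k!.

L = (7 + 16·x + 24·x^2 + 16·x^3 + 4·x^4) + (-3 - 3·x)·Dx + (1 + 2·x + x^2)·Dx^2  (order 2).
h: a_k = -4, -4, 8, 16, 22/3, -6, -404/45, -176/45, …
ICs: h(0) = -4, h′(0) = -4.

f: a_k = 0, -2, 0, 1/3, 0, -1/60, 0, 1/2520, …
Change of var in L_f (x↦r) gives L₀.
h₀' ⇒ L via d/dx closure of L₀.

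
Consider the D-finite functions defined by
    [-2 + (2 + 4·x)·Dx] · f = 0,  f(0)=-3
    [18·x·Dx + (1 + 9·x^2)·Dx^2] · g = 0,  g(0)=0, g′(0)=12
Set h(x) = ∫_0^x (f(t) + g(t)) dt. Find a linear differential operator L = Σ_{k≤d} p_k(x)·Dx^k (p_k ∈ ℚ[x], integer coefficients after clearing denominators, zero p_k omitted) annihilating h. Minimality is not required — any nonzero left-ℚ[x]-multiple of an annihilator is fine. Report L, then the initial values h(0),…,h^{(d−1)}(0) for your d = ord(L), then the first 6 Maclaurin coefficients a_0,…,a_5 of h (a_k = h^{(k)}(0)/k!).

f: a_k = -3, -3, 3/2, -3/2, 15/8, -21/8, …
g: a_k = 0, 12, 0, -36, 0, 972/5, …
Sum ⇒ L₀ = lclm(L_f,L_g) in ℚ(x)⟨Dx⟩.
h=∫₀ˣh₀: take L = L₀·Dx.
L = (-18 - 90·x + 486·x^2 + 486·x^3)·Dx^2 + (-21 - 72·x + 360·x^2 + 1944·x^3 + 1701·x^4)·Dx^3 + (-1 + 16·x + 54·x^2 + 198·x^3 + 567·x^4 + 486·x^5)·Dx^4  (order 4).
h: a_k = 0, -3, 9/2, 1/2, -75/8, 3/8, …
ICs: h(0) = 0, h′(0) = -3, h′′(0) = 9, h′′′(0) = 3.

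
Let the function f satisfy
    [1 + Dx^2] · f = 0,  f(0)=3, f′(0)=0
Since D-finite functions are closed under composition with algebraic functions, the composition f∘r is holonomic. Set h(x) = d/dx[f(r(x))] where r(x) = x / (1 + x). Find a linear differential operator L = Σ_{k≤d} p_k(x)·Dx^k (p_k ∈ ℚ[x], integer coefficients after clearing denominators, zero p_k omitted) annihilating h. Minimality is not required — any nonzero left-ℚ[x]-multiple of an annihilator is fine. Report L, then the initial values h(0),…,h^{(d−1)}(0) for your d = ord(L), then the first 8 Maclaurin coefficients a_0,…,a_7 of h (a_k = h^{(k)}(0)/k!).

L = (7 + 12·x + 6·x^2) + (6 + 18·x + 18·x^2 + 6·x^3)·Dx + (1 + 4·x + 6·x^2 + 4·x^3 + x^4)·Dx^2  (order 2).
h: a_k = 0, -3, 9, -35/2, 55/2, -1501/40, 1827/40, -16699/336, …
ICs: h(0) = 0, h′(0) = -3.

f: a_k = 3, 0, -3/2, 0, 1/8, 0, -1/240, 0, …
Substitute x→r, Dx→(1/r')Dx; clear ⇒ L₀.
h₀' ⇒ L via d/dx closure of L₀.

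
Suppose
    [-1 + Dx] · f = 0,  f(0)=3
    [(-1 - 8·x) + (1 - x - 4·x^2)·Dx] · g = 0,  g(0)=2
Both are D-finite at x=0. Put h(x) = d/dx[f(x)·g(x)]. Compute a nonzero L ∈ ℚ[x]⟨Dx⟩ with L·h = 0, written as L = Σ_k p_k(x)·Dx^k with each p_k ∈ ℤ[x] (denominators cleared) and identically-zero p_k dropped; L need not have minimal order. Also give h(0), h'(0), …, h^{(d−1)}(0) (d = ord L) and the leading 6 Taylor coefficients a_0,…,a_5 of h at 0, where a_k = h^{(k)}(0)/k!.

L = (13 + 36·x + 65·x^2 - 56·x^3 + 16·x^4) + (-2 - 5·x + 19·x^2 + 24·x^3 - 16·x^4)·Dx  (order 1).
h: a_k = 12, 78, 264, 977, 5963/2, 188797/20, …
ICs: h(0) = 12.

f: a_k = 3, 3, 3/2, 1/2, 1/8, 1/40, …
g: a_k = 2, 2, 10, 18, 58, 130, …
Product ⇒ symmetric product L₀, ord ≤ 1.
Derive L from L₀ (diff closure).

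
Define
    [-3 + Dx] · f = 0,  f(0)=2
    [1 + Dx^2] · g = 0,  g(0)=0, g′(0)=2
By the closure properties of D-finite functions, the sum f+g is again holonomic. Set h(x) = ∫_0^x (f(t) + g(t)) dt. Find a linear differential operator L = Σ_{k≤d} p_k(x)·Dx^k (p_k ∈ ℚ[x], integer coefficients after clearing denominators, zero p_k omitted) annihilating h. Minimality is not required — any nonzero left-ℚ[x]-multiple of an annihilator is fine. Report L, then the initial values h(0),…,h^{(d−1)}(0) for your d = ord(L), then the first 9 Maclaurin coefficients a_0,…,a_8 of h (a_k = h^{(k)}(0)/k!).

L = -3·Dx + Dx^2 - 3·Dx^3 + Dx^4  (order 4).
h: a_k = 0, 2, 4, 3, 13/6, 27/20, 61/90, 81/280, 1093/10080, …
ICs: h(0) = 0, h′(0) = 2, h′′(0) = 8, h′′′(0) = 18.

f: a_k = 2, 6, 9, 9, 27/4, 81/20, 81/40, 243/280, 729/2240, …
g: a_k = 0, 2, 0, -1/3, 0, 1/60, 0, -1/2520, 0, …
f+g: L₀ = lclm(L_f,L_g), ord ≤ 1+2.
h=∫₀ˣh₀: take L = L₀·Dx.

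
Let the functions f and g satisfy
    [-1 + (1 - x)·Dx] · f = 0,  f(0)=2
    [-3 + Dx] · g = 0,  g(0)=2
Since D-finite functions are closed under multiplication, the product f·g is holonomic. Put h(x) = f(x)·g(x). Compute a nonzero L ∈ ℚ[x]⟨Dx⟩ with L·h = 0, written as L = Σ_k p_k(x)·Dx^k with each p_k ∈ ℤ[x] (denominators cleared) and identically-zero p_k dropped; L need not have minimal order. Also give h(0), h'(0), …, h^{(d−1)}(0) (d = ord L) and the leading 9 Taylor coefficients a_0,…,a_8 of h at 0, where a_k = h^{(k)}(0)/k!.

L = (4 - 3·x) + (-1 + x)·Dx  (order 1).
h: a_k = 4, 16, 34, 52, 131/2, 368/5, 1553/20, 5557/70, 89641/1120, …
ICs: h(0) = 4.

f: a_k = 2, 2, 2, 2, 2, 2, 2, 2, 2, …
g: a_k = 2, 6, 9, 9, 27/4, 81/20, 81/40, 243/280, 729/2240, …
h₀=f·g: eliminate ⇒ L₀, order ≤ 1·1.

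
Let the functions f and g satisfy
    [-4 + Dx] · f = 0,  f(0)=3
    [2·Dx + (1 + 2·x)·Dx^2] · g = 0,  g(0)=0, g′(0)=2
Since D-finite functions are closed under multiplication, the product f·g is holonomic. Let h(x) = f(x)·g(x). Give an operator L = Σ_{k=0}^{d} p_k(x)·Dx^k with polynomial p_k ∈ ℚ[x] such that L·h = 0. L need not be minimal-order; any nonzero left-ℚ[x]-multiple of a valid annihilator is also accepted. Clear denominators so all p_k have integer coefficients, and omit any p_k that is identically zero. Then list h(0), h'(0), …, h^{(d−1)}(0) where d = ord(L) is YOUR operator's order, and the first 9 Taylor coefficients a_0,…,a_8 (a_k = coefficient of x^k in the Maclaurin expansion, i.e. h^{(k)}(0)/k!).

L = (8 + 32·x) + (-6 - 16·x)·Dx + (1 + 2·x)·Dx^2  (order 2).
h: a_k = 0, 6, 18, 32, 36, 176/5, 64/3, 2176/105, -32/15, …
ICs: h(0) = 0, h′(0) = 6.

f: a_k = 3, 12, 24, 32, 32, 128/5, 256/15, 1024/105, 512/105, …
g: a_k = 0, 2, -2, 8/3, -4, 32/5, -32/3, 128/7, -32, …
Sym-product of L_f,L_g gives L₀ (≤ ord 2).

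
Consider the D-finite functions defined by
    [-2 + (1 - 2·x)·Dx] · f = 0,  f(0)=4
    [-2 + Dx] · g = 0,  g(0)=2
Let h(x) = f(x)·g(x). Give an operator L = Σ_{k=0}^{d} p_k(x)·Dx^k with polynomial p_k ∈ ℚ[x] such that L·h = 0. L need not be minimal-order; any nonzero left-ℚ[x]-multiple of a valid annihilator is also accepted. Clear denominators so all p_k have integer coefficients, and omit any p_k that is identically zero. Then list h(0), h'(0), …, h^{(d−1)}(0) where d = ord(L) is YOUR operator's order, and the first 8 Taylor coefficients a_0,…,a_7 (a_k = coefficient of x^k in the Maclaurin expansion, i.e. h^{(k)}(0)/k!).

f: a_k = 4, 8, 16, 32, 64, 128, 256, 512, …
g: a_k = 2, 4, 4, 8/3, 4/3, 8/15, 8/45, 16/315, …
h₀=f·g: eliminate ⇒ L₀, order ≤ 1·1.
L = (4 - 4·x) + (-1 + 2·x)·Dx  (order 1).
h: a_k = 8, 32, 80, 512/3, 1040/3, 10432/15, 62624/45, 175360/63, …
ICs: h(0) = 8.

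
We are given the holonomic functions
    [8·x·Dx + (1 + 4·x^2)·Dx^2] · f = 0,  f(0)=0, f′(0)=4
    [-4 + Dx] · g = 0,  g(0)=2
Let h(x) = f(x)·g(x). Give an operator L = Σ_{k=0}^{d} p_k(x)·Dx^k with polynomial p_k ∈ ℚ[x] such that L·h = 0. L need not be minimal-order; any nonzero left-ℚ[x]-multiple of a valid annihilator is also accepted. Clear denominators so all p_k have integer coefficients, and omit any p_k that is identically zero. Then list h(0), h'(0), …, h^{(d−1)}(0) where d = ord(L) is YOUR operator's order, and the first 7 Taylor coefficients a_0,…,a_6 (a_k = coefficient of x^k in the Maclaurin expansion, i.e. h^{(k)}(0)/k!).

L = (16 - 32·x + 64·x^2) + (-8 + 8·x - 32·x^2)·Dx + (1 + 4·x^2)·Dx^2  (order 2).
h: a_k = 0, 8, 32, 160/3, 128/3, 128/5, 512/9, …
ICs: h(0) = 0, h′(0) = 8.

f: a_k = 0, 4, 0, -16/3, 0, 64/5, 0, …
g: a_k = 2, 8, 16, 64/3, 64/3, 256/15, 512/45, …
Product ⇒ symmetric product L₀, ord ≤ 2.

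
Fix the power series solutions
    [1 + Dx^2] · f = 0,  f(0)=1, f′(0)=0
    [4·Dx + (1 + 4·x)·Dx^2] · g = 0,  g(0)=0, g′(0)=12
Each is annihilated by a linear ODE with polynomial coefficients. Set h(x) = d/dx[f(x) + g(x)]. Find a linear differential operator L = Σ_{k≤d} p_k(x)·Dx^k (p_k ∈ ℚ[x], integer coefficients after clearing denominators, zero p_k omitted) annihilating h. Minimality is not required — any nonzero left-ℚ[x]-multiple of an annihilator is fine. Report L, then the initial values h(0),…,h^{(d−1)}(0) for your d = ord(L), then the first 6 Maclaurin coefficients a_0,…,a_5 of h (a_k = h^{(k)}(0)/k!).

L = (388 + 32·x + 64·x^2) + (33 + 140·x + 48·x^2 + 64·x^3)·Dx + (388 + 32·x + 64·x^2)·Dx^2 + (33 + 140·x + 48·x^2 + 64·x^3)·Dx^3  (order 3).
h: a_k = 12, -49, 192, -4607/6, 3072, -1474561/120, …
ICs: h(0) = 12, h′(0) = -49, h′′(0) = 384.

f: a_k = 1, 0, -1/2, 0, 1/24, 0, …
g: a_k = 0, 12, -24, 64, -192, 3072/5, …
f+g: L₀ = lclm(L_f,L_g), ord ≤ 2+2.
h=h₀': d/dx-closure on L₀ ⇒ L.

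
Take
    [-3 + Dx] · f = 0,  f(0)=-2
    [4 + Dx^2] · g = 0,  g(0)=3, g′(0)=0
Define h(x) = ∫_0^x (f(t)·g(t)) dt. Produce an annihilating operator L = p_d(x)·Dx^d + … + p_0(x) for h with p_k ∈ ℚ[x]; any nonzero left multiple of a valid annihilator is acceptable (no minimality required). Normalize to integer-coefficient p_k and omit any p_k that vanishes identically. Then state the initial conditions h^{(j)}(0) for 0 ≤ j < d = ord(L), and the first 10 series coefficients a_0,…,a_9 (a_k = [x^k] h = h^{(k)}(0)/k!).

f: a_k = -2, -6, -9, -9, -27/4, -81/20, -81/40, -243/280, -729/2240, -243/2240, …
g: a_k = 3, 0, -6, 0, 2, 0, -4/15, 0, 2/105, 0, …
Sym-product of L_f,L_g gives L₀ (≤ ord 2).
h=∫h₀ ⇒ L = L₀·Dx.
L = 13·Dx - 6·Dx^2 + Dx^3  (order 3).
h: a_k = 0, -6, -9, -5, 9/4, 119/20, 199/40, 407/168, 1483/2240, 239/60480, …
ICs: h(0) = 0, h′(0) = -6, h′′(0) = -18.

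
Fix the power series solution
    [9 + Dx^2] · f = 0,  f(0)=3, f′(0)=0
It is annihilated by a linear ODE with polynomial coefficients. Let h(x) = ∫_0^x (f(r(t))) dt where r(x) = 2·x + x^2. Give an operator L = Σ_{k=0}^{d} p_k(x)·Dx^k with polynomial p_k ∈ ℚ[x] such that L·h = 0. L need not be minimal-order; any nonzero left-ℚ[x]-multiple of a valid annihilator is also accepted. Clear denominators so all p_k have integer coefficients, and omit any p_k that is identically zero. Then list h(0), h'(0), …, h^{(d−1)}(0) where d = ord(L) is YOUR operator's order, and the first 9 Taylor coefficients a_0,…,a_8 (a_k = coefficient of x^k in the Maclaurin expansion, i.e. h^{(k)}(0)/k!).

f: a_k = 3, 0, -27/2, 0, 81/8, 0, -243/80, 0, 2187/4480, …
h₀=f(r): pull back L_f along r ⇒ L₀.
h=∫₀ˣh₀: take L = L₀·Dx.
L = (36 + 108·x + 108·x^2 + 36·x^3)·Dx - Dx^2 + (1 + x)·Dx^3  (order 3).
h: a_k = 0, 3, 0, -18, -27/2, 297/10, 54, 243/35, -2511/40, …
ICs: h(0) = 0, h′(0) = 3, h′′(0) = 0.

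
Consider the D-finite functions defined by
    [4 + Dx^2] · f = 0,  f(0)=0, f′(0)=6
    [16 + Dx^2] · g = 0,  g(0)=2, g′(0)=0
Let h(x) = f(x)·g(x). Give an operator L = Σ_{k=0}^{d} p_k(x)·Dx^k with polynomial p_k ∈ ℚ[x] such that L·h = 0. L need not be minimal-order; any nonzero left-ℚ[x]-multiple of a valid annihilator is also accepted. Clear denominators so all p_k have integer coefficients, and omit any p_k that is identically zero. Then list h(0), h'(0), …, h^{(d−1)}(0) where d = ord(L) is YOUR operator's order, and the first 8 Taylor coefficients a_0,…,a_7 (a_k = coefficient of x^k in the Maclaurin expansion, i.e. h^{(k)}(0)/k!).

L = 144 + 40·Dx^2 + Dx^4  (order 4).
h: a_k = 0, 12, 0, -104, 0, 968/5, 0, -17488/105, …
ICs: h(0) = 0, h′(0) = 12, h′′(0) = 0, h′′′(0) = -624.

f: a_k = 0, 6, 0, -4, 0, 4/5, 0, -8/105, …
g: a_k = 2, 0, -16, 0, 64/3, 0, -512/45, 0, …
h₀=f·g: eliminate ⇒ L₀, order ≤ 2·2.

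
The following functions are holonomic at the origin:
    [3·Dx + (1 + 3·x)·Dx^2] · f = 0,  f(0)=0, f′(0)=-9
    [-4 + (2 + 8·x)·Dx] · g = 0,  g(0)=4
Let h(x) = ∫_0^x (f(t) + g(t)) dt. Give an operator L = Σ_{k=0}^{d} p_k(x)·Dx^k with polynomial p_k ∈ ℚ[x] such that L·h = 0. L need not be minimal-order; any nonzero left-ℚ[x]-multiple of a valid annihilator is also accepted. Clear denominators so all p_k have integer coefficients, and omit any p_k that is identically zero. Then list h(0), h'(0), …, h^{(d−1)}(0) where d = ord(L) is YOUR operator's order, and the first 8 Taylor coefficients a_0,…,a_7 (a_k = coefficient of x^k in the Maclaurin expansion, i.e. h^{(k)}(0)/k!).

f: a_k = 0, -9, 27/2, -27, 243/4, -729/5, 729/2, -6561/7, …
g: a_k = 4, 8, -8, 16, -40, 112, -336, 1056, …
f+g: L₀ = lclm(L_f,L_g), ord ≤ 2+1.
h=∫h₀ ⇒ L = L₀·Dx.
L = 36·x·Dx^2 + (6 + 72·x + 180·x^2)·Dx^3 + (1 + 13·x + 54·x^2 + 72·x^3)·Dx^4  (order 4).
h: a_k = 0, 4, -1/2, 11/6, -11/4, 83/20, -169/30, 57/14, …
ICs: h(0) = 0, h′(0) = 4, h′′(0) = -1, h′′′(0) = 11.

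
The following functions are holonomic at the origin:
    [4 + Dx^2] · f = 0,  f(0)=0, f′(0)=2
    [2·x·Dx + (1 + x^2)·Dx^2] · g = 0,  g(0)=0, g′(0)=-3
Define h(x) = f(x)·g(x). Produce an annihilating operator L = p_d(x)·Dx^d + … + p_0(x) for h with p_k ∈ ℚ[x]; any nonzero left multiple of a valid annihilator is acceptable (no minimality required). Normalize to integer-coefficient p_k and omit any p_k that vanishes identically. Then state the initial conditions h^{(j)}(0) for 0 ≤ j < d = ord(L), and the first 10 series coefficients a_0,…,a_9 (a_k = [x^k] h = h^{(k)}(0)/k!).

f: a_k = 0, 2, 0, -4/3, 0, 4/15, 0, -8/315, 0, 4/2835, …
g: a_k = 0, -3, 0, 1, 0, -3/5, 0, 3/7, 0, -1/3, …
f·g: L₀ = L_f ⊗_s L_g, ord ≤ 2·2.
L = (160 + 464·x^2 + 464·x^4 + 256·x^6 + 64·x^8) + (96·x + 224·x^3 + 192·x^5 + 64·x^7)·Dx + (60 + 188·x^2 + 216·x^4 + 128·x^6 + 32·x^8)·Dx^2 + (24·x + 56·x^3 + 48·x^5 + 16·x^7)·Dx^3 + (5 + 18·x^2 + 25·x^4 + 16·x^6 + 4·x^8)·Dx^4  (order 4).
h: a_k = 0, 0, -6, 0, 6, 0, -10/3, 0, 2, 0, …
ICs: h(0) = 0, h′(0) = 0, h′′(0) = -12, h′′′(0) = 0.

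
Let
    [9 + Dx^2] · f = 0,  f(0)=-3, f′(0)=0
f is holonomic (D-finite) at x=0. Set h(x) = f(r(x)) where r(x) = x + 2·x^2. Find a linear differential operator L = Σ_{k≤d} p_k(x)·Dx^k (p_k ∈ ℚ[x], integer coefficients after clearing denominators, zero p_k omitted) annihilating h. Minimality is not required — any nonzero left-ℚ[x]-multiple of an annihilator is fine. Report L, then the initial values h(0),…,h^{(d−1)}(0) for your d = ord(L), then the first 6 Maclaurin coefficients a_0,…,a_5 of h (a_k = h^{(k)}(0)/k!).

f: a_k = -3, 0, 27/2, 0, -81/8, 0, …
Substitute x→r, Dx→(1/r')Dx; clear ⇒ L₀.
L = (9 + 108·x + 432·x^2 + 576·x^3) - 4·Dx + (1 + 4·x)·Dx^2  (order 2).
h: a_k = -3, 0, 27/2, 54, 351/8, -81, …
ICs: h(0) = -3, h′(0) = 0.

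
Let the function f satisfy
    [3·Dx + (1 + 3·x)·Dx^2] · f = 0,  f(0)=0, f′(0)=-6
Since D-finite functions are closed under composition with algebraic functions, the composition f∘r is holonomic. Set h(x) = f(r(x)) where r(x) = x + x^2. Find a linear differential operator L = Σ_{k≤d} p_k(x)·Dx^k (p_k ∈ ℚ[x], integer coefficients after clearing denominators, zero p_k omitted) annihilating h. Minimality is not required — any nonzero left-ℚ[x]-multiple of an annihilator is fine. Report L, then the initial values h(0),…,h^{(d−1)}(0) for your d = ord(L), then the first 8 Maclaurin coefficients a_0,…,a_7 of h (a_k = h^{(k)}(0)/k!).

L = (1 + 6·x + 6·x^2)·Dx + (1 + 5·x + 9·x^2 + 6·x^3)·Dx^2  (order 2).
h: a_k = 0, -6, 3, 0, -9/2, 54/5, -18, 162/7, …
ICs: h(0) = 0, h′(0) = -6.

f: a_k = 0, -6, 9, -18, 81/2, -486/5, 243, -4374/7, …
f∘r: x↦r, Dx↦Dx/r' in L_f ⇒ L₀.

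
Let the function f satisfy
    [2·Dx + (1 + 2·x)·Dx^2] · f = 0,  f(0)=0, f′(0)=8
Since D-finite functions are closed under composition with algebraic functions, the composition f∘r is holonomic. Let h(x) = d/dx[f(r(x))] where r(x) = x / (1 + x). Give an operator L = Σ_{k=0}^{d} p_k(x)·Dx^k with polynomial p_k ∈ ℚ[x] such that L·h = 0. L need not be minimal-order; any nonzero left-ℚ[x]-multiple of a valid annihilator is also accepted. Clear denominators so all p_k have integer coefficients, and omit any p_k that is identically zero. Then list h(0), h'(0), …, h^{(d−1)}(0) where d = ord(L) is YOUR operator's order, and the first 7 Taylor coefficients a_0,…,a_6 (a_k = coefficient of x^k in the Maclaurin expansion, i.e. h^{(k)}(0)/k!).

f: a_k = 0, 8, -8, 32/3, -16, 128/5, -128/3, …
Substitute x→r, Dx→(1/r')Dx; clear ⇒ L₀.
h=h₀': d/dx-closure on L₀ ⇒ L.
L = (4 + 6·x) + (1 + 4·x + 3·x^2)·Dx  (order 1).
h: a_k = 8, -32, 104, -320, 968, -2912, 8744, …
ICs: h(0) = 8.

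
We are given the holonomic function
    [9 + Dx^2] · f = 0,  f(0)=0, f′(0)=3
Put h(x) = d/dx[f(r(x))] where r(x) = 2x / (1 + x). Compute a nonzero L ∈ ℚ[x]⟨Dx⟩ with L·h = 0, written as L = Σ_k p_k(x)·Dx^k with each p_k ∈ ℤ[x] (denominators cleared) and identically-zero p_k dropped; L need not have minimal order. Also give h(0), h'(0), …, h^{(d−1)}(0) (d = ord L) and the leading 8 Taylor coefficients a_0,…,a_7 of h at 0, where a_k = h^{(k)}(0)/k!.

L = (42 + 12·x + 6·x^2) + (6 + 18·x + 18·x^2 + 6·x^3)·Dx + (1 + 4·x + 6·x^2 + 4·x^3 + x^4)·Dx^2  (order 2).
h: a_k = 6, -12, -90, 408, -726, 180, 13386/5, -45168/5, …
ICs: h(0) = 6, h′(0) = -12.

f: a_k = 0, 3, 0, -9/2, 0, 81/40, 0, -243/560, …
f∘r: x↦r, Dx↦Dx/r' in L_f ⇒ L₀.
Differentiate: ansatz ord ≤ ord L₀ ⇒ L.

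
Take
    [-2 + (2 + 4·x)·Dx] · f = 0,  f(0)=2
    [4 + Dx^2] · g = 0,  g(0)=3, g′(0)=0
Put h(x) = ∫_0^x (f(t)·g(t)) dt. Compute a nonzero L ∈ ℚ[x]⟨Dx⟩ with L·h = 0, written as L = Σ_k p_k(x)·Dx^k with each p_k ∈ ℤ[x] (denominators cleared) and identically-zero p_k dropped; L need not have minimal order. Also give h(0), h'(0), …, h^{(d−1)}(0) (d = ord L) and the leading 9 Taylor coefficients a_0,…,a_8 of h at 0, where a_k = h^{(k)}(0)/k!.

f: a_k = 2, 2, -1, 1, -5/4, 7/4, -21/8, 33/8, -429/64, …
g: a_k = 3, 0, -6, 0, 2, 0, -4/15, 0, 2/105, …
h₀=f·g: eliminate ⇒ L₀, order ≤ 1·2.
h=∫₀ˣh₀: take L = L₀·Dx.
L = (7 + 16·x + 16·x^2)·Dx + (-2 - 4·x)·Dx^2 + (1 + 4·x + 4·x^2)·Dx^3  (order 3).
h: a_k = 0, 6, 3, -5, -9/4, 5/4, 13/24, -349/840, 401/960, …
ICs: h(0) = 0, h′(0) = 6, h′′(0) = 6.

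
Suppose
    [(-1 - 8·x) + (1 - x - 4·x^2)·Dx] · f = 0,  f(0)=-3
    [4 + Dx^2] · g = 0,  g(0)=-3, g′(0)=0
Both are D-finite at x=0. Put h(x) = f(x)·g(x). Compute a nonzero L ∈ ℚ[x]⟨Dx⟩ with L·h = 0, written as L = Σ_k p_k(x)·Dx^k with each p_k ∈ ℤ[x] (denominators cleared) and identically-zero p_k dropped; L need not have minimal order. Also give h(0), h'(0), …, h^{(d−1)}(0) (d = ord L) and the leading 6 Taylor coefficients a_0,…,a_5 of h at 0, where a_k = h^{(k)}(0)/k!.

L = (4 + 4·x + 16·x^2) + (2 + 16·x)·Dx + (-1 + x + 4·x^2)·Dx^2  (order 2).
h: a_k = 9, 9, 27, 63, 177, 429, …
ICs: h(0) = 9, h′(0) = 9.

f: a_k = -3, -3, -15, -27, -87, -195, …
g: a_k = -3, 0, 6, 0, -2, 0, …
L₀ := L_f ⊗_s L_g (sym. prod.), ord ≤ 2.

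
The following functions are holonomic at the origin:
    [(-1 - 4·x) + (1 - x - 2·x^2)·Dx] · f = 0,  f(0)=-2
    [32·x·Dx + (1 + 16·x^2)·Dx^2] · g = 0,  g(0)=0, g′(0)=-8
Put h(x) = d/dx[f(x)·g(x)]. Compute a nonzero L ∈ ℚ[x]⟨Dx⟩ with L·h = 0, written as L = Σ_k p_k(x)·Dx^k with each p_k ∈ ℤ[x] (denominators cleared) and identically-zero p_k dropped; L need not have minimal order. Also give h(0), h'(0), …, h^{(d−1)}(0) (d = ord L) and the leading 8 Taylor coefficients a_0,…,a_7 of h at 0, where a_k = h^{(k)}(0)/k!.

f: a_k = -2, -2, -6, -10, -22, -42, -86, -170, …
g: a_k = 0, -8, 0, 128/3, 0, -2048/5, 0, 32768/7, …
Product ⇒ symmetric product L₀, ord ≤ 2.
Derive L from L₀ (diff closure).
L = (-36 + 2880·x^2 + 6144·x^3 + 18432·x^4) + (11 + 60·x - 144·x^2 - 64·x^3 + 6144·x^4 + 12288·x^5)·Dx + (-1 - 7·x - 54·x^2 - 48·x^3 - 512·x^4 + 1024·x^5 + 1536·x^6)·Dx^2  (order 2).
h: a_k = 16, 32, -112, -64/3, 3696, 21856/5, -751312/15, -319104/7, …
ICs: h(0) = 16, h′(0) = 32.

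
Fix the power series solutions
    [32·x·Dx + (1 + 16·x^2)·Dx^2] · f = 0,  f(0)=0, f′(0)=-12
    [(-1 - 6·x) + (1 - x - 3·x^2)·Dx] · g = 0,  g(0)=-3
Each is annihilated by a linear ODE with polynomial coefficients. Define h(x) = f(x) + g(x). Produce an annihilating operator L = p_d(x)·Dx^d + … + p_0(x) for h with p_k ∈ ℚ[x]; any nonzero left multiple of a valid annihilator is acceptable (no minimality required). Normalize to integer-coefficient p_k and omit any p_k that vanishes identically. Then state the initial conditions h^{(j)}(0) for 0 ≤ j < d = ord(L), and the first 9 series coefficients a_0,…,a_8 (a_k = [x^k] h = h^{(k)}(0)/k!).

f: a_k = 0, -12, 0, 64, 0, -3072/5, 0, 49152/7, 0, …
g: a_k = -3, -3, -12, -21, -57, -120, -291, -651, -1524, …
Weyl lclm of L_f,L_g ⇒ L₀ (ord ≤ 3).
L = (128 - 512·x - 10560·x^2 - 25344·x^3 - 95904·x^4 - 41472·x^6)·Dx + (-37 - 208·x + 206·x^2 - 1476·x^3 - 24336·x^4 - 66528·x^5 - 6912·x^6 - 41472·x^7)·Dx^2 + (4 + 21·x + 198·x^2 + 90·x^3 + 1775·x^4 - 4080·x^5 - 6336·x^6 - 2304·x^7 - 6912·x^8)·Dx^3  (order 3).
h: a_k = -3, -15, -12, 43, -57, -3672/5, -291, 44595/7, -1524, …
ICs: h(0) = -3, h′(0) = -15, h′′(0) = -24.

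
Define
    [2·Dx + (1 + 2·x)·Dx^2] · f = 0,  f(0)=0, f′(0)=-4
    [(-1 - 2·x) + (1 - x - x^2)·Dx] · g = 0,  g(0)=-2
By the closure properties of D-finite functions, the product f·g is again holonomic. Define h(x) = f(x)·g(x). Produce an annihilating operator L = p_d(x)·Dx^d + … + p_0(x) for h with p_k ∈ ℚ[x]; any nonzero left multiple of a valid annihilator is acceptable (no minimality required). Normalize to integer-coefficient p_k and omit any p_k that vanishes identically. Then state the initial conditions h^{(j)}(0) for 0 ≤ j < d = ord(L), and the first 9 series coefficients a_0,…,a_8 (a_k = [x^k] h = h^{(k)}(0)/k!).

f: a_k = 0, -4, 4, -16/3, 8, -64/5, 64/3, -256/7, 64, …
g: a_k = -2, -2, -4, -6, -10, -16, -26, -42, -68, …
f·g: L₀ = L_f ⊗_s L_g, ord ≤ 2·1.
L = (4 + 8·x) + (10·x + 10·x^2)·Dx + (-1 - x + 3·x^2 + 2·x^3)·Dx^2  (order 2).
h: a_k = 0, 8, 0, 56/3, 8/3, 704/15, 104/15, 13336/105, 208/35, …
ICs: h(0) = 0, h′(0) = 8.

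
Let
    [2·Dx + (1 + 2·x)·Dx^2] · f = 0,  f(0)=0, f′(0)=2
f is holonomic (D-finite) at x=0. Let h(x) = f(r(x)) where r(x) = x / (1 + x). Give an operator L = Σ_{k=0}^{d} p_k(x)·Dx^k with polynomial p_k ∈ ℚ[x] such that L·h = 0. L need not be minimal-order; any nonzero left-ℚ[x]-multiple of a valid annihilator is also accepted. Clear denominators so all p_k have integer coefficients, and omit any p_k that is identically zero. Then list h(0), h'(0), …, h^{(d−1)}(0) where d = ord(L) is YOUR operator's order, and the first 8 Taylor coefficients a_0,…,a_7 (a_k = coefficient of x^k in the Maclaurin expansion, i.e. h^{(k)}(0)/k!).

f: a_k = 0, 2, -2, 8/3, -4, 32/5, -32/3, 128/7, …
Change of var in L_f (x↦r) gives L₀.
L = (4 + 6·x)·Dx + (1 + 4·x + 3·x^2)·Dx^2  (order 2).
h: a_k = 0, 2, -4, 26/3, -20, 242/5, -364/3, 2186/7, …
ICs: h(0) = 0, h′(0) = 2.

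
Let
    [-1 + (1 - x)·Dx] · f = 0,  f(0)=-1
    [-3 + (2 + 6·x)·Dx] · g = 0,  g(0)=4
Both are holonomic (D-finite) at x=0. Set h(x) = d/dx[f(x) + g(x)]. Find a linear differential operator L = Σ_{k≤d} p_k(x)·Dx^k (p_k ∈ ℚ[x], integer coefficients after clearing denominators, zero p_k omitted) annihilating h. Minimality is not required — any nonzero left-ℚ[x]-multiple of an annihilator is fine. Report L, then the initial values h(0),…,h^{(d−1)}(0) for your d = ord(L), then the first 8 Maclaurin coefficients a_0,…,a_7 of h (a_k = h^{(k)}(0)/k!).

L = (-90 - 54·x) + (3 - 198·x - 189·x^2)·Dx + (14 + 46·x - 6·x^2 - 54·x^3)·Dx^2  (order 2).
h: a_k = 5, -11, 69/4, -437/8, 8185/64, -46695/128, 501613/512, -2822861/1024, …
ICs: h(0) = 5, h′(0) = -11.

f: a_k = -1, -1, -1, -1, -1, -1, -1, -1, …
g: a_k = 4, 6, -9/2, 27/4, -405/32, 1701/64, -15309/256, 72171/512, …
f+g: L₀ = lclm(L_f,L_g), ord ≤ 1+1.
Differentiate: ansatz ord ≤ ord L₀ ⇒ L.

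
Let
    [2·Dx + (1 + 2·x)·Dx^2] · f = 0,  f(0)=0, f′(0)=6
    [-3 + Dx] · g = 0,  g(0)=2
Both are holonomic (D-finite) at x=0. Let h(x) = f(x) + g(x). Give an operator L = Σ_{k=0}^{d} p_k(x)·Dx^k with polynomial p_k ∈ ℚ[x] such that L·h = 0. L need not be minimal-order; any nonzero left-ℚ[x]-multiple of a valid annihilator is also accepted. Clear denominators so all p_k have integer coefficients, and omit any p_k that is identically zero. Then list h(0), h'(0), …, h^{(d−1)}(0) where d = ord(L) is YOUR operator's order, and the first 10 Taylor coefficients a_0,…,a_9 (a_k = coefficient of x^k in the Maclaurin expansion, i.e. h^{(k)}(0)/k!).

f: a_k = 0, 6, -6, 8, -12, 96/5, -32, 384/7, -96, 512/3, …
g: a_k = 2, 6, 9, 9, 27/4, 81/20, 81/40, 243/280, 729/2240, 243/2240, …
Weyl lclm of L_f,L_g ⇒ L₀ (ord ≤ 3).
L = (-42 - 36·x)·Dx + (-1 - 36·x - 36·x^2)·Dx^2 + (5 + 16·x + 12·x^2)·Dx^3  (order 3).
h: a_k = 2, 12, 3, 17, -21/4, 93/4, -1199/40, 2229/40, -214311/2240, 1147609/6720, …
ICs: h(0) = 2, h′(0) = 12, h′′(0) = 6.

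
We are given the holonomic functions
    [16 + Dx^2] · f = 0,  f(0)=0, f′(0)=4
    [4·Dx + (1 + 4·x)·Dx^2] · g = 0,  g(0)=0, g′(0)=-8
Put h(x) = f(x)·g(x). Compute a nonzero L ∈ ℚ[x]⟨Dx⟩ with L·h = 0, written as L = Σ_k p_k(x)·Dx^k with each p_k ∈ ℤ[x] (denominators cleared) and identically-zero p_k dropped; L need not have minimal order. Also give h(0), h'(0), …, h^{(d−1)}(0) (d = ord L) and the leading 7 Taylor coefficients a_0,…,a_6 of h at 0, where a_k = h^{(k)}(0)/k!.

f: a_k = 0, 4, 0, -32/3, 0, 128/15, 0, …
g: a_k = 0, -8, 16, -128/3, 128, -2048/5, 4096/3, …
h₀=f·g: eliminate ⇒ L₀, order ≤ 2·2.
L = (-768 + 6144·x + 77824·x^2 + 262144·x^3 + 262144·x^4) + (256 + 5120·x + 24576·x^2 + 32768·x^3)·Dx + (1280·x + 10752·x^2 + 32768·x^3 + 32768·x^4)·Dx^2 + (16 + 320·x + 1536·x^2 + 2048·x^3)·Dx^3 + (3 + 56·x + 368·x^2 + 1024·x^3 + 1024·x^4)·Dx^4  (order 4).
h: a_k = 0, 0, -32, 64, -256/3, 1024/3, -11264/9, …
ICs: h(0) = 0, h′(0) = 0, h′′(0) = -64, h′′′(0) = 384.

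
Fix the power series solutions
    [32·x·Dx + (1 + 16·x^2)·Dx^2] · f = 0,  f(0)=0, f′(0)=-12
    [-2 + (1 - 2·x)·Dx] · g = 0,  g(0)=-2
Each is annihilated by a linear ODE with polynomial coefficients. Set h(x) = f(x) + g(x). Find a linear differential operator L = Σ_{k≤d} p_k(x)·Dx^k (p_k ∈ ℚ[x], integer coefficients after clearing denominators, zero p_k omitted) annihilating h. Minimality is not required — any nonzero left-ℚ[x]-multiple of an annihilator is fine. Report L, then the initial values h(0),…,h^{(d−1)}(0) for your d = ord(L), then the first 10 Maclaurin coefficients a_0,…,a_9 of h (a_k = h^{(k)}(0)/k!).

L = (32 - 256·x - 1536·x^2)·Dx + (-14 + 32·x + 160·x^2 - 1536·x^3)·Dx^2 + (1 + 6·x + 96·x^3 - 256·x^4)·Dx^3  (order 3).
h: a_k = -2, -16, -8, 48, -32, -3392/5, -128, 47360/7, -512, -265216/3, …
ICs: h(0) = -2, h′(0) = -16, h′′(0) = -16.

f: a_k = 0, -12, 0, 64, 0, -3072/5, 0, 49152/7, 0, -262144/3, …
g: a_k = -2, -4, -8, -16, -32, -64, -128, -256, -512, -1024, …
Weyl lclm of L_f,L_g ⇒ L₀ (ord ≤ 3).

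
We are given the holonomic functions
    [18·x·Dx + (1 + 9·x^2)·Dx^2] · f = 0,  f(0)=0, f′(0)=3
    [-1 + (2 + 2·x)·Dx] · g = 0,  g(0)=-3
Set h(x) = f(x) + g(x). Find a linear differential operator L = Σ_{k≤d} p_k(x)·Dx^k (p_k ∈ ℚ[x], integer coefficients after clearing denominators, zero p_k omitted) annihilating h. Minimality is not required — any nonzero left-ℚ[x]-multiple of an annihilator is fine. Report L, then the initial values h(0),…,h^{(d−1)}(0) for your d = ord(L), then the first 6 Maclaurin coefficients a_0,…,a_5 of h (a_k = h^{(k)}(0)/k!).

f: a_k = 0, 3, 0, -9, 0, 243/5, …
g: a_k = -3, -3/2, 3/8, -3/16, 15/128, -21/256, …
Weyl lclm of L_f,L_g ⇒ L₀ (ord ≤ 3).
L = (-36 - 90·x + 972·x^2 + 486·x^3)·Dx + (-75 - 144·x + 1818·x^2 + 3888·x^3 + 1701·x^4)·Dx^2 + (-2 + 70·x + 108·x^2 + 684·x^3 + 1134·x^4 + 486·x^5)·Dx^3  (order 3).
h: a_k = -3, 3/2, 3/8, -147/16, 15/128, 62103/1280, …
ICs: h(0) = -3, h′(0) = 3/2, h′′(0) = 3/4.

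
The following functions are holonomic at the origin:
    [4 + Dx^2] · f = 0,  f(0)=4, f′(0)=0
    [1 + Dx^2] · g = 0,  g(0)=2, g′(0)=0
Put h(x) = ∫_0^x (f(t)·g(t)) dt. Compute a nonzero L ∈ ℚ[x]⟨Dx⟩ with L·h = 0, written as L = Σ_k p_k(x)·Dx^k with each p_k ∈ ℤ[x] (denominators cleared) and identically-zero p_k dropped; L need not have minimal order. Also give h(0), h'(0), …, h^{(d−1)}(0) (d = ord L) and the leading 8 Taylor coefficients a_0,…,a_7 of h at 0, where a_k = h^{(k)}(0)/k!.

f: a_k = 4, 0, -8, 0, 8/3, 0, -16/45, 0, …
g: a_k = 2, 0, -1, 0, 1/12, 0, -1/360, 0, …
Product ⇒ symmetric product L₀, ord ≤ 4.
Integrate: L := L₀·Dx.
L = 9·Dx + 10·Dx^3 + Dx^5  (order 5).
h: a_k = 0, 8, 0, -20/3, 0, 41/15, 0, -73/126, …
ICs: h(0) = 0, h′(0) = 8, h′′(0) = 0, h′′′(0) = -40, h′′′′(0) = 0.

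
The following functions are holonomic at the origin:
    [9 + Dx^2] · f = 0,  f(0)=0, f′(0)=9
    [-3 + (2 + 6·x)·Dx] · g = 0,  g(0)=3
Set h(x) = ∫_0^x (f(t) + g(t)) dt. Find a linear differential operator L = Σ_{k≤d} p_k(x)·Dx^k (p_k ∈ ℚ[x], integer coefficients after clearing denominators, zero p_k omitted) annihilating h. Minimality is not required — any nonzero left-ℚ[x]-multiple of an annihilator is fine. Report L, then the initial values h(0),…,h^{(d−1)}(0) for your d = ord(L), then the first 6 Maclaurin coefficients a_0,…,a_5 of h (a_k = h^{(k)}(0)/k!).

f: a_k = 0, 9, 0, -27/2, 0, 243/40, …
g: a_k = 3, 9/2, -27/8, 81/16, -1215/128, 5103/256, …
L₀ := lclm(L_f,L_g); ord L₀ ≤ 2+1.
h=∫h₀ ⇒ L = L₀·Dx.
L = (-63 - 216·x - 324·x^2)·Dx + (18 + 198·x + 648·x^2 + 648·x^3)·Dx^2 + (-7 - 24·x - 36·x^2)·Dx^3 + (2 + 22·x + 72·x^2 + 72·x^3)·Dx^4  (order 4).
h: a_k = 0, 3, 27/4, -9/8, -135/64, -243/128, …
ICs: h(0) = 0, h′(0) = 3, h′′(0) = 27/2, h′′′(0) = -27/4.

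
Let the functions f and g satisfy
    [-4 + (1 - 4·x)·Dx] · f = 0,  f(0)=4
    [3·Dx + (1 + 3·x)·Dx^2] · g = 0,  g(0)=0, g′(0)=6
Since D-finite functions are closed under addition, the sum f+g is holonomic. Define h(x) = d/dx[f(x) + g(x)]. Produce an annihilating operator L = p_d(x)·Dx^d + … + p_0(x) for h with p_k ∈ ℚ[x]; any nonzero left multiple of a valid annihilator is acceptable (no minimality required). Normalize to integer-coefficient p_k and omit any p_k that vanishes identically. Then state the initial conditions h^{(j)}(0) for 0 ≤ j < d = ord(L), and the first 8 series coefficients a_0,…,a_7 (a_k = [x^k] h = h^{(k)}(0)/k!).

L = (432 + 288·x) + (78 + 720·x + 576·x^2)·Dx + (-11 - x + 144·x^2 + 144·x^3)·Dx^2  (order 2).
h: a_k = 22, 110, 822, 3934, 20966, 96846, 463126, 2084030, …
ICs: h(0) = 22, h′(0) = 110.

f: a_k = 4, 16, 64, 256, 1024, 4096, 16384, 65536, …
g: a_k = 0, 6, -9, 18, -81/2, 486/5, -243, 4374/7, …
L₀ := lclm(L_f,L_g); ord L₀ ≤ 1+2.
h=h₀': d/dx-closure on L₀ ⇒ L.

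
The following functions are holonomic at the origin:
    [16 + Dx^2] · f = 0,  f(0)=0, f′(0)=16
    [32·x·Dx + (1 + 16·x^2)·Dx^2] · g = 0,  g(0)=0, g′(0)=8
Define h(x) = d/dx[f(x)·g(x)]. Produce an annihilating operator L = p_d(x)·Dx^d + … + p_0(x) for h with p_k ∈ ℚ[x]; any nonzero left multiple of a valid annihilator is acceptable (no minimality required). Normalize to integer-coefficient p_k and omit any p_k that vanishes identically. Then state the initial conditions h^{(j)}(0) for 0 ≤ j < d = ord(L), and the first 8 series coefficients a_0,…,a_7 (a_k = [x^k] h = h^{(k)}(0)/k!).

f: a_k = 0, 16, 0, -128/3, 0, 512/15, 0, -4096/315, …
g: a_k = 0, 8, 0, -128/3, 0, 2048/5, 0, -32768/7, …
f·g: L₀ = L_f ⊗_s L_g, ord ≤ 2·2.
Differentiate: ansatz ord ≤ ord L₀ ⇒ L.
L = (14080 + 602112·x^2 + 15106048·x^4 + 50331648·x^6 + 100663296·x^8 + 268435456·x^10 + 2147483648·x^12) + (8704·x + 581632·x^3 + 9175040·x^5 + 41943040·x^7 + 167772160·x^9 + 536870912·x^11)·Dx + (960 + 43520·x^2 + 1093632·x^4 + 4849664·x^6 + 16777216·x^8 + 67108864·x^10 + 268435456·x^12)·Dx^2 + (544·x + 36352·x^3 + 573440·x^5 + 2621440·x^7 + 10485760·x^9 + 33554432·x^11)·Dx^3 + (5 + 368·x^2 + 9344·x^4 + 106496·x^6 + 655360·x^8 + 3145728·x^10 + 8388608·x^12)·Dx^4  (order 4).
h: a_k = 0, 256, 0, -4096, 0, 155648/3, 0, -11272192/15, …
ICs: h(0) = 0, h′(0) = 256, h′′(0) = 0, h′′′(0) = -24576.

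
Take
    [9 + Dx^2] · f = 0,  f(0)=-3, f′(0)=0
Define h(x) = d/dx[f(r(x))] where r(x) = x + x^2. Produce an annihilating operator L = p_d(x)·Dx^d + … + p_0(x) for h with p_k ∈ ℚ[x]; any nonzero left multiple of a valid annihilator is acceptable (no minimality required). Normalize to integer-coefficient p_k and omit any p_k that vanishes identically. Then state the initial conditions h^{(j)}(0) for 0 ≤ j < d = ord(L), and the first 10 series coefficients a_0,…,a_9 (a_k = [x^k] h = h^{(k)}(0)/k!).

L = (21 + 72·x + 216·x^2 + 288·x^3 + 144·x^4) + (-6 - 12·x)·Dx + (1 + 4·x + 4·x^2)·Dx^2  (order 2).
h: a_k = 0, 27, 81, 27/2, -405/2, -13851/40, -6237/40, 156573/560, 286497/560, 1431027/4480, …
ICs: h(0) = 0, h′(0) = 27.

f: a_k = -3, 0, 27/2, 0, -81/8, 0, 243/80, 0, -2187/4480, 0, …
f∘r: x↦r, Dx↦Dx/r' in L_f ⇒ L₀.
Derive L from L₀ (diff closure).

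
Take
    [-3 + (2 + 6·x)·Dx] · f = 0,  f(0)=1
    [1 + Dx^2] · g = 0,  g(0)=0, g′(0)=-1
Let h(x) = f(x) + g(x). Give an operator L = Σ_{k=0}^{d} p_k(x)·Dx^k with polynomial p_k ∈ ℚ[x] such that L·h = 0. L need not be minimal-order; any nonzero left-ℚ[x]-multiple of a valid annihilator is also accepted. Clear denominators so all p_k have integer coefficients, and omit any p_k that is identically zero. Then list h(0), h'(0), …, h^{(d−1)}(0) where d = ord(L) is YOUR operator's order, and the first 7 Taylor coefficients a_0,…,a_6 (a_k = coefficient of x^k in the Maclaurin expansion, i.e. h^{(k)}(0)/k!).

f: a_k = 1, 3/2, -9/8, 27/16, -405/128, 1701/256, -15309/1024, …
g: a_k = 0, -1, 0, 1/6, 0, -1/120, 0, …
L₀ := lclm(L_f,L_g); ord L₀ ≤ 1+2.
L = (-93 - 72·x - 108·x^2) + (-10 + 18·x + 216·x^2 + 216·x^3)·Dx + (-93 - 72·x - 108·x^2)·Dx^2 + (-10 + 18·x + 216·x^2 + 216·x^3)·Dx^3  (order 3).
h: a_k = 1, 1/2, -9/8, 89/48, -405/128, 25483/3840, -15309/1024, …
ICs: h(0) = 1, h′(0) = 1/2, h′′(0) = -9/4.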